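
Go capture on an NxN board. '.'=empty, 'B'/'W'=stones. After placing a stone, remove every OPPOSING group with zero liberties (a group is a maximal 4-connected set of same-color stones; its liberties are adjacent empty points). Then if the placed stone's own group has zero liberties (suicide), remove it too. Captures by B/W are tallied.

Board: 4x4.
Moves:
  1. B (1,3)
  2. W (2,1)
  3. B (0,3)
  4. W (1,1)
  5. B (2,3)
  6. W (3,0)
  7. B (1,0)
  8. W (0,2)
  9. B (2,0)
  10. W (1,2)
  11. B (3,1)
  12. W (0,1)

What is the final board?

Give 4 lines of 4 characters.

Answer: .WWB
BWWB
BW.B
.B..

Derivation:
Move 1: B@(1,3) -> caps B=0 W=0
Move 2: W@(2,1) -> caps B=0 W=0
Move 3: B@(0,3) -> caps B=0 W=0
Move 4: W@(1,1) -> caps B=0 W=0
Move 5: B@(2,3) -> caps B=0 W=0
Move 6: W@(3,0) -> caps B=0 W=0
Move 7: B@(1,0) -> caps B=0 W=0
Move 8: W@(0,2) -> caps B=0 W=0
Move 9: B@(2,0) -> caps B=0 W=0
Move 10: W@(1,2) -> caps B=0 W=0
Move 11: B@(3,1) -> caps B=1 W=0
Move 12: W@(0,1) -> caps B=1 W=0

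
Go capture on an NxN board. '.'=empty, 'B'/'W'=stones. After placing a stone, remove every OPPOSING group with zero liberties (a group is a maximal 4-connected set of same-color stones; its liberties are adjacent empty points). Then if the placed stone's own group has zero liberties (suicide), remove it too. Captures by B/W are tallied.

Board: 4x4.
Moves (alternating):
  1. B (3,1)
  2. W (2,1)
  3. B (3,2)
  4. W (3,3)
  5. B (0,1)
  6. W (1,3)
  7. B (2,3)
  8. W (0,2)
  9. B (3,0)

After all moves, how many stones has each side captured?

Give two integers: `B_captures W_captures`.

Move 1: B@(3,1) -> caps B=0 W=0
Move 2: W@(2,1) -> caps B=0 W=0
Move 3: B@(3,2) -> caps B=0 W=0
Move 4: W@(3,3) -> caps B=0 W=0
Move 5: B@(0,1) -> caps B=0 W=0
Move 6: W@(1,3) -> caps B=0 W=0
Move 7: B@(2,3) -> caps B=1 W=0
Move 8: W@(0,2) -> caps B=1 W=0
Move 9: B@(3,0) -> caps B=1 W=0

Answer: 1 0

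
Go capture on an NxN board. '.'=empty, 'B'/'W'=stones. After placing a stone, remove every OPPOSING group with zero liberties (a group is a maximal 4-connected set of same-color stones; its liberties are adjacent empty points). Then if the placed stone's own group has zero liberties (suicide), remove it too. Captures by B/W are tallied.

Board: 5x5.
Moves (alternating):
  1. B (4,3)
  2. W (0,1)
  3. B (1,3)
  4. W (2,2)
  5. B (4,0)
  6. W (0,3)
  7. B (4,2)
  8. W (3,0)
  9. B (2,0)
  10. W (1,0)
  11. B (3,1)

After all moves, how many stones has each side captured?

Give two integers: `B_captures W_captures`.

Answer: 1 0

Derivation:
Move 1: B@(4,3) -> caps B=0 W=0
Move 2: W@(0,1) -> caps B=0 W=0
Move 3: B@(1,3) -> caps B=0 W=0
Move 4: W@(2,2) -> caps B=0 W=0
Move 5: B@(4,0) -> caps B=0 W=0
Move 6: W@(0,3) -> caps B=0 W=0
Move 7: B@(4,2) -> caps B=0 W=0
Move 8: W@(3,0) -> caps B=0 W=0
Move 9: B@(2,0) -> caps B=0 W=0
Move 10: W@(1,0) -> caps B=0 W=0
Move 11: B@(3,1) -> caps B=1 W=0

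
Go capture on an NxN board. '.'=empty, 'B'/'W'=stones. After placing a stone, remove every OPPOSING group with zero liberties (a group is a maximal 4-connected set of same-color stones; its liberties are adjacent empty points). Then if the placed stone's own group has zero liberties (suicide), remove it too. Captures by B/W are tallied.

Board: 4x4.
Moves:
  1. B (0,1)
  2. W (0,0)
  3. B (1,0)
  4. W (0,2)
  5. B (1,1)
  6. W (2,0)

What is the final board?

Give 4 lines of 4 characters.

Answer: .BW.
BB..
W...
....

Derivation:
Move 1: B@(0,1) -> caps B=0 W=0
Move 2: W@(0,0) -> caps B=0 W=0
Move 3: B@(1,0) -> caps B=1 W=0
Move 4: W@(0,2) -> caps B=1 W=0
Move 5: B@(1,1) -> caps B=1 W=0
Move 6: W@(2,0) -> caps B=1 W=0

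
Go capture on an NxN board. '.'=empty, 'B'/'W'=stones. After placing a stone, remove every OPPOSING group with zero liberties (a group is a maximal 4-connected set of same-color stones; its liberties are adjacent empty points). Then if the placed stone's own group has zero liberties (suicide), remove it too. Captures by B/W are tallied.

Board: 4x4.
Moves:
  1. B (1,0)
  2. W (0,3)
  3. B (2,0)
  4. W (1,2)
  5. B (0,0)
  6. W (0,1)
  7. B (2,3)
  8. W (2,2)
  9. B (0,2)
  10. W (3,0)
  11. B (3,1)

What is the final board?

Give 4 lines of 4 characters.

Answer: BW.W
B.W.
B.WB
.B..

Derivation:
Move 1: B@(1,0) -> caps B=0 W=0
Move 2: W@(0,3) -> caps B=0 W=0
Move 3: B@(2,0) -> caps B=0 W=0
Move 4: W@(1,2) -> caps B=0 W=0
Move 5: B@(0,0) -> caps B=0 W=0
Move 6: W@(0,1) -> caps B=0 W=0
Move 7: B@(2,3) -> caps B=0 W=0
Move 8: W@(2,2) -> caps B=0 W=0
Move 9: B@(0,2) -> caps B=0 W=0
Move 10: W@(3,0) -> caps B=0 W=0
Move 11: B@(3,1) -> caps B=1 W=0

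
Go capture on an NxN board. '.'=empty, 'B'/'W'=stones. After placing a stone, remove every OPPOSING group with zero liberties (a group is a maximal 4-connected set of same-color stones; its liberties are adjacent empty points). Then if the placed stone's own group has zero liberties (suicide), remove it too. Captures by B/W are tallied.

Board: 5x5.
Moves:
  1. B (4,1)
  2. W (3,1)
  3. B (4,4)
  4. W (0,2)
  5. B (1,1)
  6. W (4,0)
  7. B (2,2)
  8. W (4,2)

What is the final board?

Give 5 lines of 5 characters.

Answer: ..W..
.B...
..B..
.W...
W.W.B

Derivation:
Move 1: B@(4,1) -> caps B=0 W=0
Move 2: W@(3,1) -> caps B=0 W=0
Move 3: B@(4,4) -> caps B=0 W=0
Move 4: W@(0,2) -> caps B=0 W=0
Move 5: B@(1,1) -> caps B=0 W=0
Move 6: W@(4,0) -> caps B=0 W=0
Move 7: B@(2,2) -> caps B=0 W=0
Move 8: W@(4,2) -> caps B=0 W=1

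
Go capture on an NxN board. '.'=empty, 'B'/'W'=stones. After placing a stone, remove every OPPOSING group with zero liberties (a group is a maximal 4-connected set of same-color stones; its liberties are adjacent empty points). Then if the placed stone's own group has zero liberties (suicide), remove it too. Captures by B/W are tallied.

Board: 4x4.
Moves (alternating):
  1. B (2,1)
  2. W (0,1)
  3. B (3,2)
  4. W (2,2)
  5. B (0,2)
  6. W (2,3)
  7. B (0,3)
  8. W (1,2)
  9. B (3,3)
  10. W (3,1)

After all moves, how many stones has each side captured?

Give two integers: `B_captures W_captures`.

Move 1: B@(2,1) -> caps B=0 W=0
Move 2: W@(0,1) -> caps B=0 W=0
Move 3: B@(3,2) -> caps B=0 W=0
Move 4: W@(2,2) -> caps B=0 W=0
Move 5: B@(0,2) -> caps B=0 W=0
Move 6: W@(2,3) -> caps B=0 W=0
Move 7: B@(0,3) -> caps B=0 W=0
Move 8: W@(1,2) -> caps B=0 W=0
Move 9: B@(3,3) -> caps B=0 W=0
Move 10: W@(3,1) -> caps B=0 W=2

Answer: 0 2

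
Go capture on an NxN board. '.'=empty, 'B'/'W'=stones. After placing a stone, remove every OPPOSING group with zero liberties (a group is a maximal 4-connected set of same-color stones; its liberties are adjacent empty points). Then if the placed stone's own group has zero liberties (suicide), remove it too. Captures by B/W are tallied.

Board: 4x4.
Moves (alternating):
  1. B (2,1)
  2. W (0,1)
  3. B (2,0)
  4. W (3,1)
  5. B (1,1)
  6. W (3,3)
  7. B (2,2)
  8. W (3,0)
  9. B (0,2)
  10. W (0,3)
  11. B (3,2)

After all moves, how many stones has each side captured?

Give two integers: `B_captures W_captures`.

Move 1: B@(2,1) -> caps B=0 W=0
Move 2: W@(0,1) -> caps B=0 W=0
Move 3: B@(2,0) -> caps B=0 W=0
Move 4: W@(3,1) -> caps B=0 W=0
Move 5: B@(1,1) -> caps B=0 W=0
Move 6: W@(3,3) -> caps B=0 W=0
Move 7: B@(2,2) -> caps B=0 W=0
Move 8: W@(3,0) -> caps B=0 W=0
Move 9: B@(0,2) -> caps B=0 W=0
Move 10: W@(0,3) -> caps B=0 W=0
Move 11: B@(3,2) -> caps B=2 W=0

Answer: 2 0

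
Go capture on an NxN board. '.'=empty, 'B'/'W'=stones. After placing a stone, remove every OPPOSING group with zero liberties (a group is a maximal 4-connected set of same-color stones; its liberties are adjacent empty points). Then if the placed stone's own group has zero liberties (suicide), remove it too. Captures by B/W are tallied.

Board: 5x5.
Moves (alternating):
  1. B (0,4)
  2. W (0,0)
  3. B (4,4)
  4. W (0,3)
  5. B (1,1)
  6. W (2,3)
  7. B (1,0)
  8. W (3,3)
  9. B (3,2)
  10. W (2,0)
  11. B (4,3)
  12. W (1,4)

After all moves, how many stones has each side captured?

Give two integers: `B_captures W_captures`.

Move 1: B@(0,4) -> caps B=0 W=0
Move 2: W@(0,0) -> caps B=0 W=0
Move 3: B@(4,4) -> caps B=0 W=0
Move 4: W@(0,3) -> caps B=0 W=0
Move 5: B@(1,1) -> caps B=0 W=0
Move 6: W@(2,3) -> caps B=0 W=0
Move 7: B@(1,0) -> caps B=0 W=0
Move 8: W@(3,3) -> caps B=0 W=0
Move 9: B@(3,2) -> caps B=0 W=0
Move 10: W@(2,0) -> caps B=0 W=0
Move 11: B@(4,3) -> caps B=0 W=0
Move 12: W@(1,4) -> caps B=0 W=1

Answer: 0 1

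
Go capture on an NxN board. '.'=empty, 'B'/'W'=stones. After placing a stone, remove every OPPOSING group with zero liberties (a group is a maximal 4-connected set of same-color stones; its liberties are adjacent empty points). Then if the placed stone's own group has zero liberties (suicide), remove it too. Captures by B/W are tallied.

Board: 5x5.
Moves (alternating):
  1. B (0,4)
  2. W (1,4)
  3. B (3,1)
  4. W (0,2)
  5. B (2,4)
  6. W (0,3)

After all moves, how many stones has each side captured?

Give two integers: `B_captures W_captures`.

Answer: 0 1

Derivation:
Move 1: B@(0,4) -> caps B=0 W=0
Move 2: W@(1,4) -> caps B=0 W=0
Move 3: B@(3,1) -> caps B=0 W=0
Move 4: W@(0,2) -> caps B=0 W=0
Move 5: B@(2,4) -> caps B=0 W=0
Move 6: W@(0,3) -> caps B=0 W=1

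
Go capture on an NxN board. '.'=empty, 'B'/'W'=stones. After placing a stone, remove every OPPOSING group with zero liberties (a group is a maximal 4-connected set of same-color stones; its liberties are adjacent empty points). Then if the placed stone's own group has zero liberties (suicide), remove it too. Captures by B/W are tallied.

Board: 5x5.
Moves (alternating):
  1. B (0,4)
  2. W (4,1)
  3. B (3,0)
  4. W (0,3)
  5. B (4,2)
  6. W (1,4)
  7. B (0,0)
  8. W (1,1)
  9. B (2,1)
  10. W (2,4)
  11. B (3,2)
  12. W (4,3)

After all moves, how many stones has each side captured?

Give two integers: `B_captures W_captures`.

Move 1: B@(0,4) -> caps B=0 W=0
Move 2: W@(4,1) -> caps B=0 W=0
Move 3: B@(3,0) -> caps B=0 W=0
Move 4: W@(0,3) -> caps B=0 W=0
Move 5: B@(4,2) -> caps B=0 W=0
Move 6: W@(1,4) -> caps B=0 W=1
Move 7: B@(0,0) -> caps B=0 W=1
Move 8: W@(1,1) -> caps B=0 W=1
Move 9: B@(2,1) -> caps B=0 W=1
Move 10: W@(2,4) -> caps B=0 W=1
Move 11: B@(3,2) -> caps B=0 W=1
Move 12: W@(4,3) -> caps B=0 W=1

Answer: 0 1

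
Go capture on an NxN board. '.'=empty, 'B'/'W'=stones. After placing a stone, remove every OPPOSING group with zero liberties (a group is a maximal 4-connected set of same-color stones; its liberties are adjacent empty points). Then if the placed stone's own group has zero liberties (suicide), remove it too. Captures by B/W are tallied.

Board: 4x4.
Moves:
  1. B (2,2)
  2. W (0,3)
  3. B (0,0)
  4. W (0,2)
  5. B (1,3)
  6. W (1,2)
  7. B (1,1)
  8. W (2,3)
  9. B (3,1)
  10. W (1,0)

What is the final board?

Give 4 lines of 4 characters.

Answer: B.WW
WBW.
..BW
.B..

Derivation:
Move 1: B@(2,2) -> caps B=0 W=0
Move 2: W@(0,3) -> caps B=0 W=0
Move 3: B@(0,0) -> caps B=0 W=0
Move 4: W@(0,2) -> caps B=0 W=0
Move 5: B@(1,3) -> caps B=0 W=0
Move 6: W@(1,2) -> caps B=0 W=0
Move 7: B@(1,1) -> caps B=0 W=0
Move 8: W@(2,3) -> caps B=0 W=1
Move 9: B@(3,1) -> caps B=0 W=1
Move 10: W@(1,0) -> caps B=0 W=1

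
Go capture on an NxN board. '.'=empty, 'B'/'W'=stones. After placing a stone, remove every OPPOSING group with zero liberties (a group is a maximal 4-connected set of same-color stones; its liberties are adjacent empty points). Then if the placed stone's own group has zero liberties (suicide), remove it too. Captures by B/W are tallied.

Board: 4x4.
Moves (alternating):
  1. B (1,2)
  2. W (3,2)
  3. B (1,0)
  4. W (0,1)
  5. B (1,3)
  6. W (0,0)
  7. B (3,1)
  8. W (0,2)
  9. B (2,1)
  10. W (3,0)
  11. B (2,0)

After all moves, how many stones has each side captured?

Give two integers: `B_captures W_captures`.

Answer: 1 0

Derivation:
Move 1: B@(1,2) -> caps B=0 W=0
Move 2: W@(3,2) -> caps B=0 W=0
Move 3: B@(1,0) -> caps B=0 W=0
Move 4: W@(0,1) -> caps B=0 W=0
Move 5: B@(1,3) -> caps B=0 W=0
Move 6: W@(0,0) -> caps B=0 W=0
Move 7: B@(3,1) -> caps B=0 W=0
Move 8: W@(0,2) -> caps B=0 W=0
Move 9: B@(2,1) -> caps B=0 W=0
Move 10: W@(3,0) -> caps B=0 W=0
Move 11: B@(2,0) -> caps B=1 W=0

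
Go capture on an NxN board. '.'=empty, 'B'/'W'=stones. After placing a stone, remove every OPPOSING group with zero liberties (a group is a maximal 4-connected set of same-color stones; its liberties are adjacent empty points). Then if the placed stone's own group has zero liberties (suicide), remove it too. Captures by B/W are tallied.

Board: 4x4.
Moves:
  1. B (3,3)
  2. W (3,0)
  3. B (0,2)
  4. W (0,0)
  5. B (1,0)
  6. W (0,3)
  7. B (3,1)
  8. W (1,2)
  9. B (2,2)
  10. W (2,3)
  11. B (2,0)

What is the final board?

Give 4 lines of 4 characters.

Move 1: B@(3,3) -> caps B=0 W=0
Move 2: W@(3,0) -> caps B=0 W=0
Move 3: B@(0,2) -> caps B=0 W=0
Move 4: W@(0,0) -> caps B=0 W=0
Move 5: B@(1,0) -> caps B=0 W=0
Move 6: W@(0,3) -> caps B=0 W=0
Move 7: B@(3,1) -> caps B=0 W=0
Move 8: W@(1,2) -> caps B=0 W=0
Move 9: B@(2,2) -> caps B=0 W=0
Move 10: W@(2,3) -> caps B=0 W=0
Move 11: B@(2,0) -> caps B=1 W=0

Answer: W.BW
B.W.
B.BW
.B.B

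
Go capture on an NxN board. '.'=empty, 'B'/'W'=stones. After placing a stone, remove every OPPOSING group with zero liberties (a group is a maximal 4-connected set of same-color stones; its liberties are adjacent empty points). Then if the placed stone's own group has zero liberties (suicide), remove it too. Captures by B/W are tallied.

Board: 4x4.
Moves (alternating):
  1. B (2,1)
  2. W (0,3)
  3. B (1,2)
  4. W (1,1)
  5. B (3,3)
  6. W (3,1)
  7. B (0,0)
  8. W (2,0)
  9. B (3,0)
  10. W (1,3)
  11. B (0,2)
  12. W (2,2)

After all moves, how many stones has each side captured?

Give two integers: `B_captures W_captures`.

Move 1: B@(2,1) -> caps B=0 W=0
Move 2: W@(0,3) -> caps B=0 W=0
Move 3: B@(1,2) -> caps B=0 W=0
Move 4: W@(1,1) -> caps B=0 W=0
Move 5: B@(3,3) -> caps B=0 W=0
Move 6: W@(3,1) -> caps B=0 W=0
Move 7: B@(0,0) -> caps B=0 W=0
Move 8: W@(2,0) -> caps B=0 W=0
Move 9: B@(3,0) -> caps B=0 W=0
Move 10: W@(1,3) -> caps B=0 W=0
Move 11: B@(0,2) -> caps B=0 W=0
Move 12: W@(2,2) -> caps B=0 W=1

Answer: 0 1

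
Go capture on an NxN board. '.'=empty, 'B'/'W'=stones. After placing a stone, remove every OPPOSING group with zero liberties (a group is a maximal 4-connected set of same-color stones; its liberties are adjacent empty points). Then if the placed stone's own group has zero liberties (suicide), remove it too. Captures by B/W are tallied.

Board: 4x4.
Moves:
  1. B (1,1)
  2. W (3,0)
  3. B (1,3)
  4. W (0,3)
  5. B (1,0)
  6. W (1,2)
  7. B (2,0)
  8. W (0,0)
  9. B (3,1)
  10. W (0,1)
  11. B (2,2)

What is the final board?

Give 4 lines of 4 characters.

Answer: WW.W
BBWB
B.B.
.B..

Derivation:
Move 1: B@(1,1) -> caps B=0 W=0
Move 2: W@(3,0) -> caps B=0 W=0
Move 3: B@(1,3) -> caps B=0 W=0
Move 4: W@(0,3) -> caps B=0 W=0
Move 5: B@(1,0) -> caps B=0 W=0
Move 6: W@(1,2) -> caps B=0 W=0
Move 7: B@(2,0) -> caps B=0 W=0
Move 8: W@(0,0) -> caps B=0 W=0
Move 9: B@(3,1) -> caps B=1 W=0
Move 10: W@(0,1) -> caps B=1 W=0
Move 11: B@(2,2) -> caps B=1 W=0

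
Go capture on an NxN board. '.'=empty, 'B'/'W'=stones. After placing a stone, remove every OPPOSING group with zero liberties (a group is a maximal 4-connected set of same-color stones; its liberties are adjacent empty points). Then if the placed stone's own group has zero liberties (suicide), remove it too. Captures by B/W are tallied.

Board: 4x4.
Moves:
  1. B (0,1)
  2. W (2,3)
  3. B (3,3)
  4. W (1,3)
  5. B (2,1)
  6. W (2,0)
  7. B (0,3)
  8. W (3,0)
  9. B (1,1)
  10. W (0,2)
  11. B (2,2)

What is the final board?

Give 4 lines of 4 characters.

Answer: .BW.
.B.W
WBBW
W..B

Derivation:
Move 1: B@(0,1) -> caps B=0 W=0
Move 2: W@(2,3) -> caps B=0 W=0
Move 3: B@(3,3) -> caps B=0 W=0
Move 4: W@(1,3) -> caps B=0 W=0
Move 5: B@(2,1) -> caps B=0 W=0
Move 6: W@(2,0) -> caps B=0 W=0
Move 7: B@(0,3) -> caps B=0 W=0
Move 8: W@(3,0) -> caps B=0 W=0
Move 9: B@(1,1) -> caps B=0 W=0
Move 10: W@(0,2) -> caps B=0 W=1
Move 11: B@(2,2) -> caps B=0 W=1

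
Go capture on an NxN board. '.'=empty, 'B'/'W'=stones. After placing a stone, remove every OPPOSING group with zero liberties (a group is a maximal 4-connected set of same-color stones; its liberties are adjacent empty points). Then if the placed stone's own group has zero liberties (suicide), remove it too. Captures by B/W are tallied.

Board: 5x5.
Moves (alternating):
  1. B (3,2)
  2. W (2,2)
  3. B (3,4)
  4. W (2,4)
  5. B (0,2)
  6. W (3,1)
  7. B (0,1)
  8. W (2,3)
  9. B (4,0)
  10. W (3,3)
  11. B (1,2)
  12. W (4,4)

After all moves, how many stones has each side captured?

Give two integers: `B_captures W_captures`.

Answer: 0 1

Derivation:
Move 1: B@(3,2) -> caps B=0 W=0
Move 2: W@(2,2) -> caps B=0 W=0
Move 3: B@(3,4) -> caps B=0 W=0
Move 4: W@(2,4) -> caps B=0 W=0
Move 5: B@(0,2) -> caps B=0 W=0
Move 6: W@(3,1) -> caps B=0 W=0
Move 7: B@(0,1) -> caps B=0 W=0
Move 8: W@(2,3) -> caps B=0 W=0
Move 9: B@(4,0) -> caps B=0 W=0
Move 10: W@(3,3) -> caps B=0 W=0
Move 11: B@(1,2) -> caps B=0 W=0
Move 12: W@(4,4) -> caps B=0 W=1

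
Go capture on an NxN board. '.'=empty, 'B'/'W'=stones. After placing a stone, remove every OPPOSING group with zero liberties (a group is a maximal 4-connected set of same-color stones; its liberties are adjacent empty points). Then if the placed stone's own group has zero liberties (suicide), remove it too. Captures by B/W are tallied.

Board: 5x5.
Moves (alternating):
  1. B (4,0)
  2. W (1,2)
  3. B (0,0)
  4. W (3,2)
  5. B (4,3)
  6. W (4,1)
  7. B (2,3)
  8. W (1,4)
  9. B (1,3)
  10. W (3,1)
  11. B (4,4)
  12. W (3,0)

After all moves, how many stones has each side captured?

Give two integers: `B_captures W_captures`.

Answer: 0 1

Derivation:
Move 1: B@(4,0) -> caps B=0 W=0
Move 2: W@(1,2) -> caps B=0 W=0
Move 3: B@(0,0) -> caps B=0 W=0
Move 4: W@(3,2) -> caps B=0 W=0
Move 5: B@(4,3) -> caps B=0 W=0
Move 6: W@(4,1) -> caps B=0 W=0
Move 7: B@(2,3) -> caps B=0 W=0
Move 8: W@(1,4) -> caps B=0 W=0
Move 9: B@(1,3) -> caps B=0 W=0
Move 10: W@(3,1) -> caps B=0 W=0
Move 11: B@(4,4) -> caps B=0 W=0
Move 12: W@(3,0) -> caps B=0 W=1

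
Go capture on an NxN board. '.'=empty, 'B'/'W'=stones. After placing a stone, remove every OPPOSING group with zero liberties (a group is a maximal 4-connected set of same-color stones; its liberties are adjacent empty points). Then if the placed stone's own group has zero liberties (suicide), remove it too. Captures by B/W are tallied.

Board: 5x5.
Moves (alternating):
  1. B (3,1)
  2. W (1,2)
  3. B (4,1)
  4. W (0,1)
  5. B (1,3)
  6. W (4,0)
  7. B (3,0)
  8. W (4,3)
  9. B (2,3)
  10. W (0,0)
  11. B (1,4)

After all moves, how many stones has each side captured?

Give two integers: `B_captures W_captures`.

Move 1: B@(3,1) -> caps B=0 W=0
Move 2: W@(1,2) -> caps B=0 W=0
Move 3: B@(4,1) -> caps B=0 W=0
Move 4: W@(0,1) -> caps B=0 W=0
Move 5: B@(1,3) -> caps B=0 W=0
Move 6: W@(4,0) -> caps B=0 W=0
Move 7: B@(3,0) -> caps B=1 W=0
Move 8: W@(4,3) -> caps B=1 W=0
Move 9: B@(2,3) -> caps B=1 W=0
Move 10: W@(0,0) -> caps B=1 W=0
Move 11: B@(1,4) -> caps B=1 W=0

Answer: 1 0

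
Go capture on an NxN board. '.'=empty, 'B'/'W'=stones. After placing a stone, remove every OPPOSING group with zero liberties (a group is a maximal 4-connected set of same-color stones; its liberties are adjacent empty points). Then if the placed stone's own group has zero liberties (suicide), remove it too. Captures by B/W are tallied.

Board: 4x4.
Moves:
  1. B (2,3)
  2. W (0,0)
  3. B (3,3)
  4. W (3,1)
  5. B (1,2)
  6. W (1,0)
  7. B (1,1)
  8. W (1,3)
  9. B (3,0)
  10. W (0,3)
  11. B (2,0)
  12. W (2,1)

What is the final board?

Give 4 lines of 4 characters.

Move 1: B@(2,3) -> caps B=0 W=0
Move 2: W@(0,0) -> caps B=0 W=0
Move 3: B@(3,3) -> caps B=0 W=0
Move 4: W@(3,1) -> caps B=0 W=0
Move 5: B@(1,2) -> caps B=0 W=0
Move 6: W@(1,0) -> caps B=0 W=0
Move 7: B@(1,1) -> caps B=0 W=0
Move 8: W@(1,3) -> caps B=0 W=0
Move 9: B@(3,0) -> caps B=0 W=0
Move 10: W@(0,3) -> caps B=0 W=0
Move 11: B@(2,0) -> caps B=0 W=0
Move 12: W@(2,1) -> caps B=0 W=2

Answer: W..W
WBBW
.W.B
.W.B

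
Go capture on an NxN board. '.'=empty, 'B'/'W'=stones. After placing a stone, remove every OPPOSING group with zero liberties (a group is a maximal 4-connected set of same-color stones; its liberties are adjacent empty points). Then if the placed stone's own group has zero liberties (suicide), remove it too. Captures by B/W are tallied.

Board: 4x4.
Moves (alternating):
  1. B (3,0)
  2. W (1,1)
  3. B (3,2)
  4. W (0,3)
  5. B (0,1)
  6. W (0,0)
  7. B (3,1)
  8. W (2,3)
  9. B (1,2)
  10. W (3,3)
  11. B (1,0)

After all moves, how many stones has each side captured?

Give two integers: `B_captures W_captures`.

Answer: 1 0

Derivation:
Move 1: B@(3,0) -> caps B=0 W=0
Move 2: W@(1,1) -> caps B=0 W=0
Move 3: B@(3,2) -> caps B=0 W=0
Move 4: W@(0,3) -> caps B=0 W=0
Move 5: B@(0,1) -> caps B=0 W=0
Move 6: W@(0,0) -> caps B=0 W=0
Move 7: B@(3,1) -> caps B=0 W=0
Move 8: W@(2,3) -> caps B=0 W=0
Move 9: B@(1,2) -> caps B=0 W=0
Move 10: W@(3,3) -> caps B=0 W=0
Move 11: B@(1,0) -> caps B=1 W=0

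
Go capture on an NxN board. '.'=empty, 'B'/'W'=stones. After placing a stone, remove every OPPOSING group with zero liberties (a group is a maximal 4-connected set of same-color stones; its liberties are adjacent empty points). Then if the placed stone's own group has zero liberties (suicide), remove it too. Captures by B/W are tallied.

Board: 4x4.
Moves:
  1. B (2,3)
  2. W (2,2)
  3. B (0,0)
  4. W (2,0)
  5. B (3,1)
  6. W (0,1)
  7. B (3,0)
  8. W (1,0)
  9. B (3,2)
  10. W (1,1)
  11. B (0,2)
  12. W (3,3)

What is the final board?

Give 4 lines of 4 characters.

Answer: .WB.
WW..
W.WB
BBB.

Derivation:
Move 1: B@(2,3) -> caps B=0 W=0
Move 2: W@(2,2) -> caps B=0 W=0
Move 3: B@(0,0) -> caps B=0 W=0
Move 4: W@(2,0) -> caps B=0 W=0
Move 5: B@(3,1) -> caps B=0 W=0
Move 6: W@(0,1) -> caps B=0 W=0
Move 7: B@(3,0) -> caps B=0 W=0
Move 8: W@(1,0) -> caps B=0 W=1
Move 9: B@(3,2) -> caps B=0 W=1
Move 10: W@(1,1) -> caps B=0 W=1
Move 11: B@(0,2) -> caps B=0 W=1
Move 12: W@(3,3) -> caps B=0 W=1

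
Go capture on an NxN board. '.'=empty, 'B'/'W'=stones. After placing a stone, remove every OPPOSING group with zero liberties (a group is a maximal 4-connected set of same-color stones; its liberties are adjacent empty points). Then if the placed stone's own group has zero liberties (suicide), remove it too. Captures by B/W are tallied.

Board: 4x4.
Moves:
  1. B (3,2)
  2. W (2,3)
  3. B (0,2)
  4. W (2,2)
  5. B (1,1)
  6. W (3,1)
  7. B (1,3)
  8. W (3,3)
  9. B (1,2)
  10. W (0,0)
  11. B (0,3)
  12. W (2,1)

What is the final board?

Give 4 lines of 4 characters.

Move 1: B@(3,2) -> caps B=0 W=0
Move 2: W@(2,3) -> caps B=0 W=0
Move 3: B@(0,2) -> caps B=0 W=0
Move 4: W@(2,2) -> caps B=0 W=0
Move 5: B@(1,1) -> caps B=0 W=0
Move 6: W@(3,1) -> caps B=0 W=0
Move 7: B@(1,3) -> caps B=0 W=0
Move 8: W@(3,3) -> caps B=0 W=1
Move 9: B@(1,2) -> caps B=0 W=1
Move 10: W@(0,0) -> caps B=0 W=1
Move 11: B@(0,3) -> caps B=0 W=1
Move 12: W@(2,1) -> caps B=0 W=1

Answer: W.BB
.BBB
.WWW
.W.W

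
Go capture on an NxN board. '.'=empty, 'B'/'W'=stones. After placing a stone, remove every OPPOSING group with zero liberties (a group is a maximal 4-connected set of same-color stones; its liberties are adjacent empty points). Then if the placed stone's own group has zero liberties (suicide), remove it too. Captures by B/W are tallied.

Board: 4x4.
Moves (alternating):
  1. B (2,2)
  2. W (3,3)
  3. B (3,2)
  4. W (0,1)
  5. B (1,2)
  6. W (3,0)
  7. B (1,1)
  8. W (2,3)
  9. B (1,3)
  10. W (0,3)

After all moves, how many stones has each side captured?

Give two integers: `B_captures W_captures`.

Move 1: B@(2,2) -> caps B=0 W=0
Move 2: W@(3,3) -> caps B=0 W=0
Move 3: B@(3,2) -> caps B=0 W=0
Move 4: W@(0,1) -> caps B=0 W=0
Move 5: B@(1,2) -> caps B=0 W=0
Move 6: W@(3,0) -> caps B=0 W=0
Move 7: B@(1,1) -> caps B=0 W=0
Move 8: W@(2,3) -> caps B=0 W=0
Move 9: B@(1,3) -> caps B=2 W=0
Move 10: W@(0,3) -> caps B=2 W=0

Answer: 2 0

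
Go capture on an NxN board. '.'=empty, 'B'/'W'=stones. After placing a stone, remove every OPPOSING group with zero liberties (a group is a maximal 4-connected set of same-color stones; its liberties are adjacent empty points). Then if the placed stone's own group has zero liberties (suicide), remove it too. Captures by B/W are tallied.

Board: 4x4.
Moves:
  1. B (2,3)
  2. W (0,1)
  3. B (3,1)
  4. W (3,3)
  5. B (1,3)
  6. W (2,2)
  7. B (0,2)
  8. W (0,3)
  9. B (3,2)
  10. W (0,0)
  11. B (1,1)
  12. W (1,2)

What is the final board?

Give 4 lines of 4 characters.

Move 1: B@(2,3) -> caps B=0 W=0
Move 2: W@(0,1) -> caps B=0 W=0
Move 3: B@(3,1) -> caps B=0 W=0
Move 4: W@(3,3) -> caps B=0 W=0
Move 5: B@(1,3) -> caps B=0 W=0
Move 6: W@(2,2) -> caps B=0 W=0
Move 7: B@(0,2) -> caps B=0 W=0
Move 8: W@(0,3) -> caps B=0 W=0
Move 9: B@(3,2) -> caps B=1 W=0
Move 10: W@(0,0) -> caps B=1 W=0
Move 11: B@(1,1) -> caps B=1 W=0
Move 12: W@(1,2) -> caps B=1 W=0

Answer: WWB.
.BWB
..WB
.BB.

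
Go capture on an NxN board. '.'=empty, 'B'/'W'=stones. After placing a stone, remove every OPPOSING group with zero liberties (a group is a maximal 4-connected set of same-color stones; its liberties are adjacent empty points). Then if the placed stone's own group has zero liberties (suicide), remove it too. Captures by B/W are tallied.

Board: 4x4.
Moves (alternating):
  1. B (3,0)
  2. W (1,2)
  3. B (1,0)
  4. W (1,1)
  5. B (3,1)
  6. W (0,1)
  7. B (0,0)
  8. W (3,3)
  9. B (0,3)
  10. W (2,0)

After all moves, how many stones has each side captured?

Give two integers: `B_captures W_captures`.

Answer: 0 2

Derivation:
Move 1: B@(3,0) -> caps B=0 W=0
Move 2: W@(1,2) -> caps B=0 W=0
Move 3: B@(1,0) -> caps B=0 W=0
Move 4: W@(1,1) -> caps B=0 W=0
Move 5: B@(3,1) -> caps B=0 W=0
Move 6: W@(0,1) -> caps B=0 W=0
Move 7: B@(0,0) -> caps B=0 W=0
Move 8: W@(3,3) -> caps B=0 W=0
Move 9: B@(0,3) -> caps B=0 W=0
Move 10: W@(2,0) -> caps B=0 W=2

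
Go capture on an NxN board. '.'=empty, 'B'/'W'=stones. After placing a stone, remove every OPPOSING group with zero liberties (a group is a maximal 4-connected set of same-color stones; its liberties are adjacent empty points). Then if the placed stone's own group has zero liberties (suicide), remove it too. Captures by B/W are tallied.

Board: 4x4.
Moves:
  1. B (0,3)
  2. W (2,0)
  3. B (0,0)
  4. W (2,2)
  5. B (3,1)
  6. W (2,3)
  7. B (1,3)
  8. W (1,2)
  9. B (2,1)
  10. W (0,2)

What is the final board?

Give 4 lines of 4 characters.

Answer: B.W.
..W.
WBWW
.B..

Derivation:
Move 1: B@(0,3) -> caps B=0 W=0
Move 2: W@(2,0) -> caps B=0 W=0
Move 3: B@(0,0) -> caps B=0 W=0
Move 4: W@(2,2) -> caps B=0 W=0
Move 5: B@(3,1) -> caps B=0 W=0
Move 6: W@(2,3) -> caps B=0 W=0
Move 7: B@(1,3) -> caps B=0 W=0
Move 8: W@(1,2) -> caps B=0 W=0
Move 9: B@(2,1) -> caps B=0 W=0
Move 10: W@(0,2) -> caps B=0 W=2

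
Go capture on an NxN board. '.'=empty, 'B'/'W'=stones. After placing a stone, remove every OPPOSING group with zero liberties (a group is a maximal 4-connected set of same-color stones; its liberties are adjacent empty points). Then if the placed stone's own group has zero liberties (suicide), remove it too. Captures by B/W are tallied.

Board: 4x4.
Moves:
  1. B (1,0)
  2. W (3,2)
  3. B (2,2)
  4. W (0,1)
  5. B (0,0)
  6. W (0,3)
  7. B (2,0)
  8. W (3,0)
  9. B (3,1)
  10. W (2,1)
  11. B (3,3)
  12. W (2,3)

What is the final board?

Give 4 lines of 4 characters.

Move 1: B@(1,0) -> caps B=0 W=0
Move 2: W@(3,2) -> caps B=0 W=0
Move 3: B@(2,2) -> caps B=0 W=0
Move 4: W@(0,1) -> caps B=0 W=0
Move 5: B@(0,0) -> caps B=0 W=0
Move 6: W@(0,3) -> caps B=0 W=0
Move 7: B@(2,0) -> caps B=0 W=0
Move 8: W@(3,0) -> caps B=0 W=0
Move 9: B@(3,1) -> caps B=1 W=0
Move 10: W@(2,1) -> caps B=1 W=0
Move 11: B@(3,3) -> caps B=2 W=0
Move 12: W@(2,3) -> caps B=2 W=0

Answer: BW.W
B...
BWBW
.B.B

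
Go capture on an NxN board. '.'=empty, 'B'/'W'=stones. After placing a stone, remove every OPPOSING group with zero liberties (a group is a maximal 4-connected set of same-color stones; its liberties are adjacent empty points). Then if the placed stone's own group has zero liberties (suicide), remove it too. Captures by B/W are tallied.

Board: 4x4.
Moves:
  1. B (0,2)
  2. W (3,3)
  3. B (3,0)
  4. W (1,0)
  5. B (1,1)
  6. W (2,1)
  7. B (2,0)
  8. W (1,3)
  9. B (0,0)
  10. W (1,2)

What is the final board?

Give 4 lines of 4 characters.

Answer: B.B.
.BWW
BW..
B..W

Derivation:
Move 1: B@(0,2) -> caps B=0 W=0
Move 2: W@(3,3) -> caps B=0 W=0
Move 3: B@(3,0) -> caps B=0 W=0
Move 4: W@(1,0) -> caps B=0 W=0
Move 5: B@(1,1) -> caps B=0 W=0
Move 6: W@(2,1) -> caps B=0 W=0
Move 7: B@(2,0) -> caps B=0 W=0
Move 8: W@(1,3) -> caps B=0 W=0
Move 9: B@(0,0) -> caps B=1 W=0
Move 10: W@(1,2) -> caps B=1 W=0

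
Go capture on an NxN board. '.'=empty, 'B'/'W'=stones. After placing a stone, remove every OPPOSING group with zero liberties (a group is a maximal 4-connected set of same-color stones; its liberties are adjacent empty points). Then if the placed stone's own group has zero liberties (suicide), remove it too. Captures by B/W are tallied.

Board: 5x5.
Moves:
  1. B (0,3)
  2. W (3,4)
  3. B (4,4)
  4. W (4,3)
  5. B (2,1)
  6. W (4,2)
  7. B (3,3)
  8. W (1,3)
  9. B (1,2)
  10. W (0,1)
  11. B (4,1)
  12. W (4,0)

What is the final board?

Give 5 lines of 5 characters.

Move 1: B@(0,3) -> caps B=0 W=0
Move 2: W@(3,4) -> caps B=0 W=0
Move 3: B@(4,4) -> caps B=0 W=0
Move 4: W@(4,3) -> caps B=0 W=1
Move 5: B@(2,1) -> caps B=0 W=1
Move 6: W@(4,2) -> caps B=0 W=1
Move 7: B@(3,3) -> caps B=0 W=1
Move 8: W@(1,3) -> caps B=0 W=1
Move 9: B@(1,2) -> caps B=0 W=1
Move 10: W@(0,1) -> caps B=0 W=1
Move 11: B@(4,1) -> caps B=0 W=1
Move 12: W@(4,0) -> caps B=0 W=1

Answer: .W.B.
..BW.
.B...
...BW
WBWW.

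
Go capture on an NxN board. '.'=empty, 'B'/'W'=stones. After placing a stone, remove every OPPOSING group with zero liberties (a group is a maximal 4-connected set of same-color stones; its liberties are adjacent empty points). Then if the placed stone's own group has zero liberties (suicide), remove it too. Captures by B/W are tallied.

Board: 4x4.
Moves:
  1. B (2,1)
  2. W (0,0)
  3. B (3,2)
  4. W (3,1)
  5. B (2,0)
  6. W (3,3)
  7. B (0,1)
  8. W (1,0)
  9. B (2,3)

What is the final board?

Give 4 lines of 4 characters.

Move 1: B@(2,1) -> caps B=0 W=0
Move 2: W@(0,0) -> caps B=0 W=0
Move 3: B@(3,2) -> caps B=0 W=0
Move 4: W@(3,1) -> caps B=0 W=0
Move 5: B@(2,0) -> caps B=0 W=0
Move 6: W@(3,3) -> caps B=0 W=0
Move 7: B@(0,1) -> caps B=0 W=0
Move 8: W@(1,0) -> caps B=0 W=0
Move 9: B@(2,3) -> caps B=1 W=0

Answer: WB..
W...
BB.B
.WB.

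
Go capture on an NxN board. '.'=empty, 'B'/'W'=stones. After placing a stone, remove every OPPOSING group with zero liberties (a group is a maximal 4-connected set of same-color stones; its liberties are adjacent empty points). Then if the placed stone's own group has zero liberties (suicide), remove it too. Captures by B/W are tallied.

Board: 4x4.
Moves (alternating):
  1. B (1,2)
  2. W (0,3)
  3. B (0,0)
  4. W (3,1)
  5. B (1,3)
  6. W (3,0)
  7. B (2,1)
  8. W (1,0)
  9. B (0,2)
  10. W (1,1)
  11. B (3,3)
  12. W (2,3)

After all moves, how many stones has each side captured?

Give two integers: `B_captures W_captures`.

Move 1: B@(1,2) -> caps B=0 W=0
Move 2: W@(0,3) -> caps B=0 W=0
Move 3: B@(0,0) -> caps B=0 W=0
Move 4: W@(3,1) -> caps B=0 W=0
Move 5: B@(1,3) -> caps B=0 W=0
Move 6: W@(3,0) -> caps B=0 W=0
Move 7: B@(2,1) -> caps B=0 W=0
Move 8: W@(1,0) -> caps B=0 W=0
Move 9: B@(0,2) -> caps B=1 W=0
Move 10: W@(1,1) -> caps B=1 W=0
Move 11: B@(3,3) -> caps B=1 W=0
Move 12: W@(2,3) -> caps B=1 W=0

Answer: 1 0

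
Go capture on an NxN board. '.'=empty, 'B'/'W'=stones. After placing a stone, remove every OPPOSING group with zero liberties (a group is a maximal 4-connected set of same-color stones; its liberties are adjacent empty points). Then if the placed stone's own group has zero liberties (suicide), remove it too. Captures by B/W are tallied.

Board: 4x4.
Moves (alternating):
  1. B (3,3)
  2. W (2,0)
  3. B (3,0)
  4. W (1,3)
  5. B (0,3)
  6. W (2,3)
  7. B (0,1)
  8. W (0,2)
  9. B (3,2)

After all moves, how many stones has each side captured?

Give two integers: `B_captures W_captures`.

Answer: 0 1

Derivation:
Move 1: B@(3,3) -> caps B=0 W=0
Move 2: W@(2,0) -> caps B=0 W=0
Move 3: B@(3,0) -> caps B=0 W=0
Move 4: W@(1,3) -> caps B=0 W=0
Move 5: B@(0,3) -> caps B=0 W=0
Move 6: W@(2,3) -> caps B=0 W=0
Move 7: B@(0,1) -> caps B=0 W=0
Move 8: W@(0,2) -> caps B=0 W=1
Move 9: B@(3,2) -> caps B=0 W=1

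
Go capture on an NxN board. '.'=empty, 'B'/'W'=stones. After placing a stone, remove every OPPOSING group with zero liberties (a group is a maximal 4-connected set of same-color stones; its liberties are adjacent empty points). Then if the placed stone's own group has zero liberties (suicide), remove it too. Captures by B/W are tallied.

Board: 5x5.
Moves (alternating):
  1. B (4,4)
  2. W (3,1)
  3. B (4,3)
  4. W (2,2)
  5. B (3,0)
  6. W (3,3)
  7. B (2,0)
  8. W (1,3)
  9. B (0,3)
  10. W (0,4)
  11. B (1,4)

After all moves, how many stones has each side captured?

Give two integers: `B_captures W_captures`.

Move 1: B@(4,4) -> caps B=0 W=0
Move 2: W@(3,1) -> caps B=0 W=0
Move 3: B@(4,3) -> caps B=0 W=0
Move 4: W@(2,2) -> caps B=0 W=0
Move 5: B@(3,0) -> caps B=0 W=0
Move 6: W@(3,3) -> caps B=0 W=0
Move 7: B@(2,0) -> caps B=0 W=0
Move 8: W@(1,3) -> caps B=0 W=0
Move 9: B@(0,3) -> caps B=0 W=0
Move 10: W@(0,4) -> caps B=0 W=0
Move 11: B@(1,4) -> caps B=1 W=0

Answer: 1 0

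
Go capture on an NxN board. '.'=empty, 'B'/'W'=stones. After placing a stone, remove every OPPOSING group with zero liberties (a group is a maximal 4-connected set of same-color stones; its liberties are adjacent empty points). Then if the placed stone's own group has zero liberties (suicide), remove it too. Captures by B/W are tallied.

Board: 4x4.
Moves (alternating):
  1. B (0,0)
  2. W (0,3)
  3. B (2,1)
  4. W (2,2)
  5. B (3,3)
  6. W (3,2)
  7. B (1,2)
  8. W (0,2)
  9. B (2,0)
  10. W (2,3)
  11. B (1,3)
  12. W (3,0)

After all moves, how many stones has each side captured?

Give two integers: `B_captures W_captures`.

Move 1: B@(0,0) -> caps B=0 W=0
Move 2: W@(0,3) -> caps B=0 W=0
Move 3: B@(2,1) -> caps B=0 W=0
Move 4: W@(2,2) -> caps B=0 W=0
Move 5: B@(3,3) -> caps B=0 W=0
Move 6: W@(3,2) -> caps B=0 W=0
Move 7: B@(1,2) -> caps B=0 W=0
Move 8: W@(0,2) -> caps B=0 W=0
Move 9: B@(2,0) -> caps B=0 W=0
Move 10: W@(2,3) -> caps B=0 W=1
Move 11: B@(1,3) -> caps B=0 W=1
Move 12: W@(3,0) -> caps B=0 W=1

Answer: 0 1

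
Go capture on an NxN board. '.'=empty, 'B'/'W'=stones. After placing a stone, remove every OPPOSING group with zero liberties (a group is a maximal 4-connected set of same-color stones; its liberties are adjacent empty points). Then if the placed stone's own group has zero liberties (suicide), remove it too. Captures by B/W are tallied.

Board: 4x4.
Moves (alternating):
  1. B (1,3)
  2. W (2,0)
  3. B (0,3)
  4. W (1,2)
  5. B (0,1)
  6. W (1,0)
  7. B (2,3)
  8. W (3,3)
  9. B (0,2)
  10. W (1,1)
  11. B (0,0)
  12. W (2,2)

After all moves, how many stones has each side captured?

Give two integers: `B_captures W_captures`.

Answer: 0 6

Derivation:
Move 1: B@(1,3) -> caps B=0 W=0
Move 2: W@(2,0) -> caps B=0 W=0
Move 3: B@(0,3) -> caps B=0 W=0
Move 4: W@(1,2) -> caps B=0 W=0
Move 5: B@(0,1) -> caps B=0 W=0
Move 6: W@(1,0) -> caps B=0 W=0
Move 7: B@(2,3) -> caps B=0 W=0
Move 8: W@(3,3) -> caps B=0 W=0
Move 9: B@(0,2) -> caps B=0 W=0
Move 10: W@(1,1) -> caps B=0 W=0
Move 11: B@(0,0) -> caps B=0 W=0
Move 12: W@(2,2) -> caps B=0 W=6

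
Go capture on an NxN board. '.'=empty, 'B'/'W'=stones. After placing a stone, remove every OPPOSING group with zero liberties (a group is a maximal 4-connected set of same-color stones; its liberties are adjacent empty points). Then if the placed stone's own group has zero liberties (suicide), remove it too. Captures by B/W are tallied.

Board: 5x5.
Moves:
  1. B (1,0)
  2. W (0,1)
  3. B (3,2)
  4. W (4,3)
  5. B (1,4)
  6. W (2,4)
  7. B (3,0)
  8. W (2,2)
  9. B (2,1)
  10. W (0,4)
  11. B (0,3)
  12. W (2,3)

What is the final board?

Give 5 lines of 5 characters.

Answer: .W.B.
B...B
.BWWW
B.B..
...W.

Derivation:
Move 1: B@(1,0) -> caps B=0 W=0
Move 2: W@(0,1) -> caps B=0 W=0
Move 3: B@(3,2) -> caps B=0 W=0
Move 4: W@(4,3) -> caps B=0 W=0
Move 5: B@(1,4) -> caps B=0 W=0
Move 6: W@(2,4) -> caps B=0 W=0
Move 7: B@(3,0) -> caps B=0 W=0
Move 8: W@(2,2) -> caps B=0 W=0
Move 9: B@(2,1) -> caps B=0 W=0
Move 10: W@(0,4) -> caps B=0 W=0
Move 11: B@(0,3) -> caps B=1 W=0
Move 12: W@(2,3) -> caps B=1 W=0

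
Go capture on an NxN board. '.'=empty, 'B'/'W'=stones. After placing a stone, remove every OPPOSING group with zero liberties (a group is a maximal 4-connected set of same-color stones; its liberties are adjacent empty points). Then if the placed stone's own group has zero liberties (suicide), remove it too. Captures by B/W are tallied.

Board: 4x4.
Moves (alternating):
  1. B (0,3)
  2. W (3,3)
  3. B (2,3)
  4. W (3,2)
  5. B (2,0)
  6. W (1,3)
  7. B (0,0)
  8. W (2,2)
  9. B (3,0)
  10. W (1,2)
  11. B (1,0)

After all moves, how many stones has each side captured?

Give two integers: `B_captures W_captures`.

Move 1: B@(0,3) -> caps B=0 W=0
Move 2: W@(3,3) -> caps B=0 W=0
Move 3: B@(2,3) -> caps B=0 W=0
Move 4: W@(3,2) -> caps B=0 W=0
Move 5: B@(2,0) -> caps B=0 W=0
Move 6: W@(1,3) -> caps B=0 W=0
Move 7: B@(0,0) -> caps B=0 W=0
Move 8: W@(2,2) -> caps B=0 W=1
Move 9: B@(3,0) -> caps B=0 W=1
Move 10: W@(1,2) -> caps B=0 W=1
Move 11: B@(1,0) -> caps B=0 W=1

Answer: 0 1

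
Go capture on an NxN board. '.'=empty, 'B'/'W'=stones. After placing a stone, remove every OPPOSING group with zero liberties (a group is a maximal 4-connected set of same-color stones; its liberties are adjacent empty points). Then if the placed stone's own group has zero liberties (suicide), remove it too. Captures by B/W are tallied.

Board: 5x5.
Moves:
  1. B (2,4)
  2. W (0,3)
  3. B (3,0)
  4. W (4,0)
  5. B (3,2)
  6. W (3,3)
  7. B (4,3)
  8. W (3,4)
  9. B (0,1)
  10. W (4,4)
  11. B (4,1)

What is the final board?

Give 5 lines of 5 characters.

Move 1: B@(2,4) -> caps B=0 W=0
Move 2: W@(0,3) -> caps B=0 W=0
Move 3: B@(3,0) -> caps B=0 W=0
Move 4: W@(4,0) -> caps B=0 W=0
Move 5: B@(3,2) -> caps B=0 W=0
Move 6: W@(3,3) -> caps B=0 W=0
Move 7: B@(4,3) -> caps B=0 W=0
Move 8: W@(3,4) -> caps B=0 W=0
Move 9: B@(0,1) -> caps B=0 W=0
Move 10: W@(4,4) -> caps B=0 W=0
Move 11: B@(4,1) -> caps B=1 W=0

Answer: .B.W.
.....
....B
B.BWW
.B.BW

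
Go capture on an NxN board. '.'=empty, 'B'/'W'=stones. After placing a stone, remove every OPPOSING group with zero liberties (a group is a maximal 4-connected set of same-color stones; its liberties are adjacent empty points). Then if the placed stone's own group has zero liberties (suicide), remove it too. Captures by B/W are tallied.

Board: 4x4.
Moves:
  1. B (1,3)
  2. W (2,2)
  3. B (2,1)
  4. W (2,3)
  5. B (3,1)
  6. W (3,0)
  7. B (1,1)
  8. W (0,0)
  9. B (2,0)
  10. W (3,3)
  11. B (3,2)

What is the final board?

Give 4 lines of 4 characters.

Move 1: B@(1,3) -> caps B=0 W=0
Move 2: W@(2,2) -> caps B=0 W=0
Move 3: B@(2,1) -> caps B=0 W=0
Move 4: W@(2,3) -> caps B=0 W=0
Move 5: B@(3,1) -> caps B=0 W=0
Move 6: W@(3,0) -> caps B=0 W=0
Move 7: B@(1,1) -> caps B=0 W=0
Move 8: W@(0,0) -> caps B=0 W=0
Move 9: B@(2,0) -> caps B=1 W=0
Move 10: W@(3,3) -> caps B=1 W=0
Move 11: B@(3,2) -> caps B=1 W=0

Answer: W...
.B.B
BBWW
.BBW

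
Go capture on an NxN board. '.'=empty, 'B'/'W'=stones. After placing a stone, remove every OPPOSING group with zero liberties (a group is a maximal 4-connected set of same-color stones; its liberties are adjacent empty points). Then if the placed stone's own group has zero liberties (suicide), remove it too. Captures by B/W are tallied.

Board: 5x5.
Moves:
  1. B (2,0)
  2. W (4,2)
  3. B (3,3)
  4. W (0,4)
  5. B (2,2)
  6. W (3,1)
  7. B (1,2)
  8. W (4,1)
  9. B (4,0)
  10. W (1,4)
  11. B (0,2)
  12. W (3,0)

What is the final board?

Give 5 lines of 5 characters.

Move 1: B@(2,0) -> caps B=0 W=0
Move 2: W@(4,2) -> caps B=0 W=0
Move 3: B@(3,3) -> caps B=0 W=0
Move 4: W@(0,4) -> caps B=0 W=0
Move 5: B@(2,2) -> caps B=0 W=0
Move 6: W@(3,1) -> caps B=0 W=0
Move 7: B@(1,2) -> caps B=0 W=0
Move 8: W@(4,1) -> caps B=0 W=0
Move 9: B@(4,0) -> caps B=0 W=0
Move 10: W@(1,4) -> caps B=0 W=0
Move 11: B@(0,2) -> caps B=0 W=0
Move 12: W@(3,0) -> caps B=0 W=1

Answer: ..B.W
..B.W
B.B..
WW.B.
.WW..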